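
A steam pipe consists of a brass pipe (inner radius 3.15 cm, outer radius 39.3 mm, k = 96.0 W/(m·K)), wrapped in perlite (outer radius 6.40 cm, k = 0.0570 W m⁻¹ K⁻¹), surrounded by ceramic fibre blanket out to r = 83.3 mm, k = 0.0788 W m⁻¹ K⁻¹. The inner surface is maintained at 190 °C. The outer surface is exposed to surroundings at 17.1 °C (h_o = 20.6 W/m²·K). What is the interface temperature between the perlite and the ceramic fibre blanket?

Series thermal resistances, inner to outer:
  R'_brass = ln(0.0393/0.0315)/(2πk) = 0.2212/(2π·96.0) = 3.668×10^-4 m·K/W
  R'_perlite = ln(0.0640/0.0393)/(2πk) = 0.4877/(2π·0.0570) = 1.362 m·K/W
  R'_ceramic fibre blanket = ln(0.0833/0.0640)/(2πk) = 0.2636/(2π·0.0788) = 0.5323 m·K/W
  R'_conv,out = 1/(2πr h) = 1/(2π·0.0833·20.6) = 0.09275 m·K/W
ΣR = 3.668×10^-4 + 1.362 + 0.5323 + 0.09275 = 1.987 m·K/W
Q' = ΔT/ΣR = (190 °C − 17.1 °C)/1.987 = 87.02 W/m
From the inner boundary to the perlite/ceramic fibre blanket interface, ΣR_partial = 1.362 m·K/W.
T_interface = T_in − Q'·ΣR_partial = 190 °C − (87.02)(1.362) = 71.5 °C

T = 71.5 °C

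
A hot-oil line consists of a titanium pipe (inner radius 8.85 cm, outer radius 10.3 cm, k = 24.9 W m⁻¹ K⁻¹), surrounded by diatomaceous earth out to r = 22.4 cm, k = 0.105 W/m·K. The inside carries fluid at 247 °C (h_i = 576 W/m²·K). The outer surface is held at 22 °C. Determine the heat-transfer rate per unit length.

Resistance network (inner→outer):
  R'_conv,in = 1/(2πr h) = 1/(2π·0.0885·576) = 0.003122 m·K/W
  R'_titanium = ln(0.103/0.0885)/(2πk) = 0.1517/(2π·24.9) = 9.698×10^-4 m·K/W
  R'_diatomaceous earth = ln(0.224/0.103)/(2πk) = 0.7769/(2π·0.105) = 1.178 m·K/W
ΣR = 0.003122 + 9.698×10^-4 + 1.178 = 1.182 m·K/W
Q' = ΔT/ΣR = (247 °C − 22 °C)/1.182 = 190 W/m

Q' = 190 W/m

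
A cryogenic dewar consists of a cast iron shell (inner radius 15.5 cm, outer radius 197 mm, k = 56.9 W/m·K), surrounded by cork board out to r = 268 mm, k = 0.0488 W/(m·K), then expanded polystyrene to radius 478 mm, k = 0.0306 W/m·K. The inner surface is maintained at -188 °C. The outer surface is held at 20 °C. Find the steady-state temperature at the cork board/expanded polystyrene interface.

T = -117 °C

Resistance network (inner→outer):
  R_cast iron = (1/0.155 − 1/0.197)/(4πk) = 1.375/(4π·56.9) = 0.001924 K/W
  R_cork board = (1/0.197 − 1/0.268)/(4πk) = 1.345/(4π·0.0488) = 2.193 K/W
  R_expanded polystyrene = (1/0.268 − 1/0.478)/(4πk) = 1.639/(4π·0.0306) = 4.263 K/W
ΣR = 0.001924 + 2.193 + 4.263 = 6.458 K/W
Q = ΔT/ΣR = (-188 °C − 20 °C)/6.458 = -32.21 W
From the inner boundary to the cork board/expanded polystyrene interface, ΣR_partial = 2.195 K/W.
T_interface = T_in − Q·ΣR_partial = -188 °C − (-32.21)(2.195) = -117 °C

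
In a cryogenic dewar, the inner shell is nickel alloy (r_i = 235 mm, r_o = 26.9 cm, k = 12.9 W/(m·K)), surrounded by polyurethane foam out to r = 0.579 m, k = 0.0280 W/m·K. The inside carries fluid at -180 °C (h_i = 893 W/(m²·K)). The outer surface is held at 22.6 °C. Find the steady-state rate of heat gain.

Q = 35.8 W

Series thermal resistances, inner to outer:
  R_conv,in = 1/(4πr²h) = 1/(4π·0.235²·893) = 0.001614 K/W
  R_nickel alloy = (1/0.235 − 1/0.269)/(4πk) = 0.5378/(4π·12.9) = 0.003318 K/W
  R_polyurethane foam = (1/0.269 − 1/0.579)/(4πk) = 1.990/(4π·0.0280) = 5.657 K/W
ΣR = 0.001614 + 0.003318 + 5.657 = 5.662 K/W
Q = ΔT/ΣR = (-180 °C − 22.6 °C)/5.662 = -35.8 W
(Negative Q ⇒ heat flows inward; heat gain = 35.8 W.)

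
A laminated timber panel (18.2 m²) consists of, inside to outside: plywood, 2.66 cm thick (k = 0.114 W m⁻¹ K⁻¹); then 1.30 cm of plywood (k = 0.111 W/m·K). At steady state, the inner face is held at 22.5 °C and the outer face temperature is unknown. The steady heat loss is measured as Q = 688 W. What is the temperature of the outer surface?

Series resistances:
  R_plywood = L/(kA) = 0.0266/(0.114·18.2) = 0.01282 K/W
  R_plywood = L/(kA) = 0.0130/(0.111·18.2) = 0.006435 K/W
ΣR = 0.01926 K/W
ΔT = Q·ΣR = 688 × 0.01926 = 13.25 K
Heat flows outward, so T_out = T_in − ΔT = 22.5 − 13.25 = 9.25 °C

T_out = 9.25 °C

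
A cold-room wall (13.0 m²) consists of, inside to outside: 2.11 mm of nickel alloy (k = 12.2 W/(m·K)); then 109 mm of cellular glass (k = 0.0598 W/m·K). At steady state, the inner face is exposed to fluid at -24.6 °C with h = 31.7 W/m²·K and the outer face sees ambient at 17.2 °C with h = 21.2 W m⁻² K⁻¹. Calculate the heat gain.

Resistance network (inner→outer):
  R_conv,in = 1/(hA) = 1/(31.7·13.0) = 0.002427 K/W
  R_nickel alloy = L/(kA) = 0.00211/(12.2·13.0) = 1.330×10^-5 K/W
  R_cellular glass = L/(kA) = 0.109/(0.0598·13.0) = 0.1402 K/W
  R_conv,out = 1/(hA) = 1/(21.2·13.0) = 0.003628 K/W
ΣR = 0.002427 + 1.330×10^-5 + 0.1402 + 0.003628 = 0.1463 K/W
Q = ΔT/ΣR = (-24.6 °C − 17.2 °C)/0.1463 = -286 W
(Negative Q ⇒ heat flows inward; heat gain = 286 W.)

Q = 286 W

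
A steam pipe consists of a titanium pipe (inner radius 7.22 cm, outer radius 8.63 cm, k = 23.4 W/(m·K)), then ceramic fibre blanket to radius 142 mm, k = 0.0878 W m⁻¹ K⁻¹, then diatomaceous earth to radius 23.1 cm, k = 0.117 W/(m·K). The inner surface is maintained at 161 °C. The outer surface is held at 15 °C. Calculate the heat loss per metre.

Resistance network (inner→outer):
  R'_titanium = ln(0.0863/0.0722)/(2πk) = 0.1784/(2π·23.4) = 0.001213 m·K/W
  R'_ceramic fibre blanket = ln(0.142/0.0863)/(2πk) = 0.4980/(2π·0.0878) = 0.9027 m·K/W
  R'_diatomaceous earth = ln(0.231/0.142)/(2πk) = 0.4866/(2π·0.117) = 0.6619 m·K/W
ΣR = 0.001213 + 0.9027 + 0.6619 = 1.566 m·K/W
Q' = ΔT/ΣR = (161 °C − 15 °C)/1.566 = 93.2 W/m

Q' = 93.2 W/m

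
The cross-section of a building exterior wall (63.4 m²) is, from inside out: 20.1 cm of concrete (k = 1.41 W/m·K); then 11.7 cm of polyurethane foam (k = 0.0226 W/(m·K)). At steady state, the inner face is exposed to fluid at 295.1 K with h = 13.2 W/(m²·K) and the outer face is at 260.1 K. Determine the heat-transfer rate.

Q = 411 W

Treat each layer as a resistance in series:
  R_conv,in = 1/(hA) = 1/(13.2·63.4) = 0.001195 K/W
  R_concrete = L/(kA) = 0.201/(1.41·63.4) = 0.002248 K/W
  R_polyurethane foam = L/(kA) = 0.117/(0.0226·63.4) = 0.08166 K/W
ΣR = 0.001195 + 0.002248 + 0.08166 = 0.08510 K/W
Q = ΔT/ΣR = (295.1 K − 260.1 K)/0.08510 = 411 W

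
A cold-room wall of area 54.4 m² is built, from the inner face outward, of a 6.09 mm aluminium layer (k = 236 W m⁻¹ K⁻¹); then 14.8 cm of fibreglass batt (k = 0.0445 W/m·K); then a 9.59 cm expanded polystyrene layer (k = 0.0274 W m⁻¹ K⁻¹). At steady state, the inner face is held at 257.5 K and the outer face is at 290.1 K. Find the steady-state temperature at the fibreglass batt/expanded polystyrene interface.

T = 273.38 K

Resistance network (inner→outer):
  R_aluminium = L/(kA) = 0.00609/(236·54.4) = 4.744×10^-7 K/W
  R_fibreglass batt = L/(kA) = 0.148/(0.0445·54.4) = 0.06114 K/W
  R_expanded polystyrene = L/(kA) = 0.0959/(0.0274·54.4) = 0.06434 K/W
ΣR = 4.744×10^-7 + 0.06114 + 0.06434 = 0.1255 K/W
Q = ΔT/ΣR = (257.5 K − 290.1 K)/0.1255 = -259.8 W
From the inner boundary to the fibreglass batt/expanded polystyrene interface, ΣR_partial = 0.06114 K/W.
T_interface = T_in − Q·ΣR_partial = 257.5 K − (-259.8)(0.06114) = 273.38 K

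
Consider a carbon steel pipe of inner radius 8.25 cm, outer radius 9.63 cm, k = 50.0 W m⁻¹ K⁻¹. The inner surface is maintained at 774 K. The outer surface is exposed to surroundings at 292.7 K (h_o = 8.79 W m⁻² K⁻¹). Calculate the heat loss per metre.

Q' = 2.55 kW/m

Treat each layer as a resistance in series:
  R'_carbon steel = ln(0.0963/0.0825)/(2πk) = 0.1547/(2π·50.0) = 4.923×10^-4 m·K/W
  R'_conv,out = 1/(2πr h) = 1/(2π·0.0963·8.79) = 0.1880 m·K/W
ΣR = 4.923×10^-4 + 0.1880 = 0.1885 m·K/W
Q' = ΔT/ΣR = (774 K − 292.7 K)/0.1885 = 2550 W/m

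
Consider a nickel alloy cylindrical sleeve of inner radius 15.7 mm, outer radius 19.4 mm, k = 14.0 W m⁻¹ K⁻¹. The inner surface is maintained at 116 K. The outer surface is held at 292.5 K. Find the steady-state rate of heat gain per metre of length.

Q' = 73400 W/m

Q' = 2πk·ΔT/ln(r₂/r₁) = 2π × 14.0 × 176.5 / ln(0.0194/0.0157) = 73400 W/m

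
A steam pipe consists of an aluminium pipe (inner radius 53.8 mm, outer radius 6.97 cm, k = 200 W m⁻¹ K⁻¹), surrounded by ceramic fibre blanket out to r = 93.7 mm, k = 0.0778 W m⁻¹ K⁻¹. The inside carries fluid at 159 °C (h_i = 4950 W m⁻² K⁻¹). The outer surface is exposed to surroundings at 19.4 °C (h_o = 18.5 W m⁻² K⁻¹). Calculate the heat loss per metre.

Q' = 200 W/m

Resistance network (inner→outer):
  R'_conv,in = 1/(2πr h) = 1/(2π·0.0538·4950) = 5.976×10^-4 m·K/W
  R'_aluminium = ln(0.0697/0.0538)/(2πk) = 0.2589/(2π·200) = 2.060×10^-4 m·K/W
  R'_ceramic fibre blanket = ln(0.0937/0.0697)/(2πk) = 0.2959/(2π·0.0778) = 0.6053 m·K/W
  R'_conv,out = 1/(2πr h) = 1/(2π·0.0937·18.5) = 0.09181 m·K/W
ΣR = 5.976×10^-4 + 2.060×10^-4 + 0.6053 + 0.09181 = 0.6979 m·K/W
Q' = ΔT/ΣR = (159 °C − 19.4 °C)/0.6979 = 200 W/m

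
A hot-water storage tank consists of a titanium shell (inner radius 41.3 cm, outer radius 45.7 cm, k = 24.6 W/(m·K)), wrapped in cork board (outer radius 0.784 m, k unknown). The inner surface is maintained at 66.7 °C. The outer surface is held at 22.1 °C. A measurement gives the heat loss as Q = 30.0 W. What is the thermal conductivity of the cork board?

ΣR = ΔT/Q = |66.7 − 22.1|/30.0 = 1.487 K/W
Known resistances:
  R_titanium = (1/0.413 − 1/0.457)/(4πk) = 0.2331/(4π·24.6) = 7.541×10^-4 K/W
R_cork board = ΣR − ΣR_known = 1.487 − 7.541×10^-4 = 1.486 K/W
(1/r₁−1/r₂)/(4πk) = 1.486 ⇒ k = 0.9127/(4π·1.486) = 0.0489 W/m·K

k = 0.0489 W/m·K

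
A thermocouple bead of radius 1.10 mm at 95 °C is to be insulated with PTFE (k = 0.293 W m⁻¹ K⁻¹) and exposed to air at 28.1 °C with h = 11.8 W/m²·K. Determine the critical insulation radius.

r_cr = 4.97 cm

For a sphere, r_cr = 2k_ins/h = 2·0.293/11.8 = 0.0497 m = 4.97 cm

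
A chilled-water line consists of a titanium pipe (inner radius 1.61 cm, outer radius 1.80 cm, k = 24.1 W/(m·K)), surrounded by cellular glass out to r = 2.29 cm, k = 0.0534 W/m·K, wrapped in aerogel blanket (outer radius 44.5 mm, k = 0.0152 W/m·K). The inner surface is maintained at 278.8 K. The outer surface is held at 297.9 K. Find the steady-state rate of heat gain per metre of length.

Q' = 2.49 W/m

Resistance network (inner→outer):
  R'_titanium = ln(0.0180/0.0161)/(2πk) = 0.1116/(2π·24.1) = 7.367×10^-4 m·K/W
  R'_cellular glass = ln(0.0229/0.0180)/(2πk) = 0.2408/(2π·0.0534) = 0.7176 m·K/W
  R'_aerogel blanket = ln(0.0445/0.0229)/(2πk) = 0.6644/(2π·0.0152) = 6.956 m·K/W
ΣR = 7.367×10^-4 + 0.7176 + 6.956 = 7.674 m·K/W
Q' = ΔT/ΣR = (278.8 K − 297.9 K)/7.674 = -2.49 W/m
(Negative Q' ⇒ heat flows inward; heat gain = 2.49 W/m.)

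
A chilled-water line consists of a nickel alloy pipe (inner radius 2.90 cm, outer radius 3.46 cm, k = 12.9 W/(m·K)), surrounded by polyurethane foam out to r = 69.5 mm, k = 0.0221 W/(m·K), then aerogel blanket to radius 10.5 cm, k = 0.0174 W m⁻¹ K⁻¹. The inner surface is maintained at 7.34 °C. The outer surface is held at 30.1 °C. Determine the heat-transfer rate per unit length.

Resistance network (inner→outer):
  R'_nickel alloy = ln(0.0346/0.0290)/(2πk) = 0.1766/(2π·12.9) = 0.002178 m·K/W
  R'_polyurethane foam = ln(0.0695/0.0346)/(2πk) = 0.6975/(2π·0.0221) = 5.023 m·K/W
  R'_aerogel blanket = ln(0.105/0.0695)/(2πk) = 0.4126/(2π·0.0174) = 3.774 m·K/W
ΣR = 0.002178 + 5.023 + 3.774 = 8.799 m·K/W
Q' = ΔT/ΣR = (7.34 °C − 30.1 °C)/8.799 = -2.59 W/m
(Negative Q' ⇒ heat flows inward; heat gain = 2.59 W/m.)

Q' = 2.59 W/m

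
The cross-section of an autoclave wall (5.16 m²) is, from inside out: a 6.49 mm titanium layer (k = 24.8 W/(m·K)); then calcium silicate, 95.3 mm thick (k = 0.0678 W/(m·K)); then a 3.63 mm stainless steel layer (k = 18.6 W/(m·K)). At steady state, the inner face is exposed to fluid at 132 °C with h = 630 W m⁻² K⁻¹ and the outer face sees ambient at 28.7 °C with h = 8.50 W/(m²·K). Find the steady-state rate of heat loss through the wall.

Q = 349 W

Series thermal resistances, inner to outer:
  R_conv,in = 1/(hA) = 1/(630·5.16) = 3.076×10^-4 K/W
  R_titanium = L/(kA) = 0.00649/(24.8·5.16) = 5.072×10^-5 K/W
  R_calcium silicate = L/(kA) = 0.0953/(0.0678·5.16) = 0.2724 K/W
  R_stainless steel = L/(kA) = 0.00363/(18.6·5.16) = 3.782×10^-5 K/W
  R_conv,out = 1/(hA) = 1/(8.50·5.16) = 0.02280 K/W
ΣR = 3.076×10^-4 + 5.072×10^-5 + 0.2724 + 3.782×10^-5 + 0.02280 = 0.2956 K/W
Q = ΔT/ΣR = (132 °C − 28.7 °C)/0.2956 = 349 W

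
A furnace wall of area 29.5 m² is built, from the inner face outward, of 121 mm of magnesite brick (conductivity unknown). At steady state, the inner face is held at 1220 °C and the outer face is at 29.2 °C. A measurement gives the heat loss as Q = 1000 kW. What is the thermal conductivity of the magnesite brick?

ΣR = ΔT/Q = |1220 − 29.2|/1.00×10^6 = 0.001191 K/W
L/(kA) = 0.001191 ⇒ k = 0.121/(0.001191·29.5) = 3.44 W/m·K

k = 3.44 W/m·K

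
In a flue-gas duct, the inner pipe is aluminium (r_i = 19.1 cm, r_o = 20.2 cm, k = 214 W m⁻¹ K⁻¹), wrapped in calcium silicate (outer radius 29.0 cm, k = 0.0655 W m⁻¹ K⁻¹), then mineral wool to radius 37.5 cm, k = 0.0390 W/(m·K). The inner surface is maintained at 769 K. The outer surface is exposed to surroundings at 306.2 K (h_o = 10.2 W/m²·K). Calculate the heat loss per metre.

Q' = 235 W/m

Series thermal resistances, inner to outer:
  R'_aluminium = ln(0.202/0.191)/(2πk) = 0.05599/(2π·214) = 4.164×10^-5 m·K/W
  R'_calcium silicate = ln(0.290/0.202)/(2πk) = 0.3616/(2π·0.0655) = 0.8787 m·K/W
  R'_mineral wool = ln(0.375/0.290)/(2πk) = 0.2570/(2π·0.0390) = 1.049 m·K/W
  R'_conv,out = 1/(2πr h) = 1/(2π·0.375·10.2) = 0.04161 m·K/W
ΣR = 4.164×10^-5 + 0.8787 + 1.049 + 0.04161 = 1.969 m·K/W
Q' = ΔT/ΣR = (769 K − 306.2 K)/1.969 = 235 W/m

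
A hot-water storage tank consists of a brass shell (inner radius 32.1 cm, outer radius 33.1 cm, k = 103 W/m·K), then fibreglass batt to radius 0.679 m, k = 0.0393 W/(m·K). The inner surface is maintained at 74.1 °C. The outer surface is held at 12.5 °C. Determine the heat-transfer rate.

Q = 19.6 W

Treat each layer as a resistance in series:
  R_brass = (1/0.321 − 1/0.331)/(4πk) = 0.09412/(4π·103) = 7.271×10^-5 K/W
  R_fibreglass batt = (1/0.331 − 1/0.679)/(4πk) = 1.548/(4π·0.0393) = 3.135 K/W
ΣR = 7.271×10^-5 + 3.135 = 3.135 K/W
Q = ΔT/ΣR = (74.1 °C − 12.5 °C)/3.135 = 19.6 W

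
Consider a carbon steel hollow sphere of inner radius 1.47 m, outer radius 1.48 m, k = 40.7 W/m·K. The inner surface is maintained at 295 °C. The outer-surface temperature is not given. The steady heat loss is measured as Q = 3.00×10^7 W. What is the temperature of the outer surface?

Series resistances:
  R_carbon steel = (1/1.47 − 1/1.48)/(4πk) = 0.004596/(4π·40.7) = 8.987×10^-6 K/W
ΣR = 8.987×10^-6 K/W
ΔT = Q·ΣR = 3.00×10^7 × 8.987×10^-6 = 269.6 K
Heat flows outward, so T_out = T_in − ΔT = 295 − 269.6 = 25.4 °C

T_out = 25.4 °C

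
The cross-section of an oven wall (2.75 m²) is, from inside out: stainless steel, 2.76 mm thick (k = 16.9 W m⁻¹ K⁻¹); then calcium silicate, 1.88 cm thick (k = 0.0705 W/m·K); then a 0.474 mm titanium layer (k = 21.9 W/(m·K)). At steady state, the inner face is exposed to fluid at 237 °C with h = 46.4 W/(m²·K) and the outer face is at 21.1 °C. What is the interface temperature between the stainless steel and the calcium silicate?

Series thermal resistances, inner to outer:
  R_conv,in = 1/(hA) = 1/(46.4·2.75) = 0.007837 K/W
  R_stainless steel = L/(kA) = 0.00276/(16.9·2.75) = 5.939×10^-5 K/W
  R_calcium silicate = L/(kA) = 0.0188/(0.0705·2.75) = 0.09697 K/W
  R_titanium = L/(kA) = 4.74×10^-4/(21.9·2.75) = 7.870×10^-6 K/W
ΣR = 0.007837 + 5.939×10^-5 + 0.09697 + 7.870×10^-6 = 0.1049 K/W
Q = ΔT/ΣR = (237 °C − 21.1 °C)/0.1049 = 2058 W
From the inner boundary to the stainless steel/calcium silicate interface, ΣR_partial = 0.007896 K/W.
T_interface = T_in − Q·ΣR_partial = 237 °C − (2058)(0.007896) = 221 °C

T = 221 °C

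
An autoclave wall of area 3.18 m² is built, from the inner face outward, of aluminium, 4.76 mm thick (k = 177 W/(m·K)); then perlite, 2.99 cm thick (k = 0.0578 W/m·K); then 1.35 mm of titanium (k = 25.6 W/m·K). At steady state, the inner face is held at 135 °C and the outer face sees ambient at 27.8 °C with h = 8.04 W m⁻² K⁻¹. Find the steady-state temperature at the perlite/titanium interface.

Treat each layer as a resistance in series:
  R_aluminium = L/(kA) = 0.00476/(177·3.18) = 8.457×10^-6 K/W
  R_perlite = L/(kA) = 0.0299/(0.0578·3.18) = 0.1627 K/W
  R_titanium = L/(kA) = 0.00135/(25.6·3.18) = 1.658×10^-5 K/W
  R_conv,out = 1/(hA) = 1/(8.04·3.18) = 0.03911 K/W
ΣR = 8.457×10^-6 + 0.1627 + 1.658×10^-5 + 0.03911 = 0.2018 K/W
Q = ΔT/ΣR = (135 °C − 27.8 °C)/0.2018 = 531.2 W
From the inner boundary to the perlite/titanium interface, ΣR_partial = 0.1627 K/W.
T_interface = T_in − Q·ΣR_partial = 135 °C − (531.2)(0.1627) = 48.6 °C

T = 48.6 °C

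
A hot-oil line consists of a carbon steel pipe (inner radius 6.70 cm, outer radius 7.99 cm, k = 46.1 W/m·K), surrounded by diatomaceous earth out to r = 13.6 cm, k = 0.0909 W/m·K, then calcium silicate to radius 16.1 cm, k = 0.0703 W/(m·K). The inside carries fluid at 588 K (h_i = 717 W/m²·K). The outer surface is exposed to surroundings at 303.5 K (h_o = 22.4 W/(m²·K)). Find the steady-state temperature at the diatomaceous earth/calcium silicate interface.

Resistance network (inner→outer):
  R'_conv,in = 1/(2πr h) = 1/(2π·0.0670·717) = 0.003313 m·K/W
  R'_carbon steel = ln(0.0799/0.0670)/(2πk) = 0.1761/(2π·46.1) = 6.079×10^-4 m·K/W
  R'_diatomaceous earth = ln(0.136/0.0799)/(2πk) = 0.5319/(2π·0.0909) = 0.9313 m·K/W
  R'_calcium silicate = ln(0.161/0.136)/(2πk) = 0.1687/(2π·0.0703) = 0.3820 m·K/W
  R'_conv,out = 1/(2πr h) = 1/(2π·0.161·22.4) = 0.04413 m·K/W
ΣR = 0.003313 + 6.079×10^-4 + 0.9313 + 0.3820 + 0.04413 = 1.361 m·K/W
Q' = ΔT/ΣR = (588 K − 303.5 K)/1.361 = 209.0 W/m
From the inner boundary to the diatomaceous earth/calcium silicate interface, ΣR_partial = 0.9352 m·K/W.
T_interface = T_in − Q'·ΣR_partial = 588 K − (209.0)(0.9352) = 393 K

T = 393 K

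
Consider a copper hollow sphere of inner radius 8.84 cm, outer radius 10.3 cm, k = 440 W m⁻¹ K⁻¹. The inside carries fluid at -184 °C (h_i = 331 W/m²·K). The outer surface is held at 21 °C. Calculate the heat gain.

Series thermal resistances, inner to outer:
  R_conv,in = 1/(4πr²h) = 1/(4π·0.0884²·331) = 0.03077 K/W
  R_copper = (1/0.0884 − 1/0.103)/(4πk) = 1.603/(4π·440) = 2.900×10^-4 K/W
ΣR = 0.03077 + 2.900×10^-4 = 0.03106 K/W
Q = ΔT/ΣR = (-184 °C − 21 °C)/0.03106 = -6600 W
(Negative Q ⇒ heat flows inward; heat gain = 6600 W.)

Q = 6.60 kW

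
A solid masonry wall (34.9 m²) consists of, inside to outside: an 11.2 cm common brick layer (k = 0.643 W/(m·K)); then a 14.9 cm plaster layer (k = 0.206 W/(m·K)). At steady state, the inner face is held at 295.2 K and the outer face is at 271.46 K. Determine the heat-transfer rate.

Q = 923 W

Resistance network (inner→outer):
  R_common brick = L/(kA) = 0.112/(0.643·34.9) = 0.004991 K/W
  R_plaster = L/(kA) = 0.149/(0.206·34.9) = 0.02072 K/W
ΣR = 0.004991 + 0.02072 = 0.02571 K/W
Q = ΔT/ΣR = (295.2 K − 271.46 K)/0.02571 = 923 W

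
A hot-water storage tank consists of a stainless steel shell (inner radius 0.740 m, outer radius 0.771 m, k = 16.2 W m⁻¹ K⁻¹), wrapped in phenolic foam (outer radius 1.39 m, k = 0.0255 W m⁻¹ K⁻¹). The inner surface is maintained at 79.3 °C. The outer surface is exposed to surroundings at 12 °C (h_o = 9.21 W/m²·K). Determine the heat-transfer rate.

Q = 37.2 W

Resistance network (inner→outer):
  R_stainless steel = (1/0.740 − 1/0.771)/(4πk) = 0.05433/(4π·16.2) = 2.669×10^-4 K/W
  R_phenolic foam = (1/0.771 − 1/1.39)/(4πk) = 0.5776/(4π·0.0255) = 1.802 K/W
  R_conv,out = 1/(4πr²h) = 1/(4π·1.39²·9.21) = 0.004472 K/W
ΣR = 2.669×10^-4 + 1.802 + 0.004472 = 1.807 K/W
Q = ΔT/ΣR = (79.3 °C − 12 °C)/1.807 = 37.2 W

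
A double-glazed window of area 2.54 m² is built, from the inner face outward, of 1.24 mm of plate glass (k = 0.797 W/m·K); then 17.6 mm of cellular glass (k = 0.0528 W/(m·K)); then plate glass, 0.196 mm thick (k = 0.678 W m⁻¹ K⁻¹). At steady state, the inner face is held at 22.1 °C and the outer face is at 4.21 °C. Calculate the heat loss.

Treat each layer as a resistance in series:
  R_plate glass = L/(kA) = 0.00124/(0.797·2.54) = 6.125×10^-4 K/W
  R_cellular glass = L/(kA) = 0.0176/(0.0528·2.54) = 0.1312 K/W
  R_plate glass = L/(kA) = 1.96×10^-4/(0.678·2.54) = 1.138×10^-4 K/W
ΣR = 6.125×10^-4 + 0.1312 + 1.138×10^-4 = 0.1319 K/W
Q = ΔT/ΣR = (22.1 °C − 4.21 °C)/0.1319 = 136 W

Q = 136 W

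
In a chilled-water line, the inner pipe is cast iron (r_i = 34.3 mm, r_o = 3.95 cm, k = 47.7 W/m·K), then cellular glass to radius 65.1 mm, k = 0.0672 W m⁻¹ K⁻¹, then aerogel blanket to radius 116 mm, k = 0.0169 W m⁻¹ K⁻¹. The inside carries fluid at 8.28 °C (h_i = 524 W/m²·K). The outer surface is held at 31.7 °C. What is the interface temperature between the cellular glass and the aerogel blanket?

T = 12.5 °C

Resistance network (inner→outer):
  R'_conv,in = 1/(2πr h) = 1/(2π·0.0343·524) = 0.008855 m·K/W
  R'_cast iron = ln(0.0395/0.0343)/(2πk) = 0.1412/(2π·47.7) = 4.710×10^-4 m·K/W
  R'_cellular glass = ln(0.0651/0.0395)/(2πk) = 0.4996/(2π·0.0672) = 1.183 m·K/W
  R'_aerogel blanket = ln(0.116/0.0651)/(2πk) = 0.5777/(2π·0.0169) = 5.440 m·K/W
ΣR = 0.008855 + 4.710×10^-4 + 1.183 + 5.440 = 6.632 m·K/W
Q' = ΔT/ΣR = (8.28 °C − 31.7 °C)/6.632 = -3.531 W/m
From the inner boundary to the cellular glass/aerogel blanket interface, ΣR_partial = 1.192 m·K/W.
T_interface = T_in − Q'·ΣR_partial = 8.28 °C − (-3.531)(1.192) = 12.5 °C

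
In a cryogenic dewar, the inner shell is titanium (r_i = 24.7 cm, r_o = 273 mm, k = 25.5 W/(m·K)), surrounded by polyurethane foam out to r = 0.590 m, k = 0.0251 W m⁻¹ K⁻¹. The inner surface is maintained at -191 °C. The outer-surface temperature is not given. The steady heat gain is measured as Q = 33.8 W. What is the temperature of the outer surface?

Sum the resistances:
  R_titanium = (1/0.247 − 1/0.273)/(4πk) = 0.3856/(4π·25.5) = 0.001203 K/W
  R_polyurethane foam = (1/0.273 − 1/0.590)/(4πk) = 1.968/(4π·0.0251) = 6.240 K/W
ΣR = 6.241 K/W
ΔT = Q·ΣR = 33.8 × 6.241 = 210.9 K
Heat flows inward, so T_out = T_in + ΔT = -191 + 210.9 = 19.9 °C

T_out = 19.9 °C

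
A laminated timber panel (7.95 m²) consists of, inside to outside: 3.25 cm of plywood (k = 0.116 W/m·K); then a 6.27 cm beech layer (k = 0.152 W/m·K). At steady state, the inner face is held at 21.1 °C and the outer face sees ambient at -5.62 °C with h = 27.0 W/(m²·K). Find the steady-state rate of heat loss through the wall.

Series thermal resistances, inner to outer:
  R_plywood = L/(kA) = 0.0325/(0.116·7.95) = 0.03524 K/W
  R_beech = L/(kA) = 0.0627/(0.152·7.95) = 0.05189 K/W
  R_conv,out = 1/(hA) = 1/(27.0·7.95) = 0.004659 K/W
ΣR = 0.03524 + 0.05189 + 0.004659 = 0.09179 K/W
Q = ΔT/ΣR = (21.1 °C − -5.62 °C)/0.09179 = 291 W

Q = 291 W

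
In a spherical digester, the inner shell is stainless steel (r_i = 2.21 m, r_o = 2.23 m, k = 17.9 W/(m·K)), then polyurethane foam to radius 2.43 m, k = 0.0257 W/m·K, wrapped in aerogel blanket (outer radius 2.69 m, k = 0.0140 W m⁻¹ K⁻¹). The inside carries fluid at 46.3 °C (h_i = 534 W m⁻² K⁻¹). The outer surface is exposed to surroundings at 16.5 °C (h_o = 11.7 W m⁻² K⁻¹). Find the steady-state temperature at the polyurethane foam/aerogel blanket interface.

Treat each layer as a resistance in series:
  R_conv,in = 1/(4πr²h) = 1/(4π·2.21²·534) = 3.051×10^-5 K/W
  R_stainless steel = (1/2.21 − 1/2.23)/(4πk) = 0.004058/(4π·17.9) = 1.804×10^-5 K/W
  R_polyurethane foam = (1/2.23 − 1/2.43)/(4πk) = 0.03691/(4π·0.0257) = 0.1143 K/W
  R_aerogel blanket = (1/2.43 − 1/2.69)/(4πk) = 0.03978/(4π·0.0140) = 0.2261 K/W
  R_conv,out = 1/(4πr²h) = 1/(4π·2.69²·11.7) = 9.399×10^-4 K/W
ΣR = 3.051×10^-5 + 1.804×10^-5 + 0.1143 + 0.2261 + 9.399×10^-4 = 0.3414 K/W
Q = ΔT/ΣR = (46.3 °C − 16.5 °C)/0.3414 = 87.29 W
From the inner boundary to the polyurethane foam/aerogel blanket interface, ΣR_partial = 0.1143 K/W.
T_interface = T_in − Q·ΣR_partial = 46.3 °C − (87.29)(0.1143) = 36.3 °C

T = 36.3 °C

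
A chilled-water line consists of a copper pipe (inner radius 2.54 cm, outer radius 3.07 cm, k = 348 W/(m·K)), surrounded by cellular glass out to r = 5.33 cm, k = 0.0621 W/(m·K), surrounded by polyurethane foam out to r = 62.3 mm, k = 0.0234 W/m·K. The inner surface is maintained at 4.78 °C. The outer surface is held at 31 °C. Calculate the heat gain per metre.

Series thermal resistances, inner to outer:
  R'_copper = ln(0.0307/0.0254)/(2πk) = 0.1895/(2π·348) = 8.667×10^-5 m·K/W
  R'_cellular glass = ln(0.0533/0.0307)/(2πk) = 0.5517/(2π·0.0621) = 1.414 m·K/W
  R'_polyurethane foam = ln(0.0623/0.0533)/(2πk) = 0.1560/(2π·0.0234) = 1.061 m·K/W
ΣR = 8.667×10^-5 + 1.414 + 1.061 = 2.475 m·K/W
Q' = ΔT/ΣR = (4.78 °C − 31 °C)/2.475 = -10.6 W/m
(Negative Q' ⇒ heat flows inward; heat gain = 10.6 W/m.)

Q' = 10.6 W/m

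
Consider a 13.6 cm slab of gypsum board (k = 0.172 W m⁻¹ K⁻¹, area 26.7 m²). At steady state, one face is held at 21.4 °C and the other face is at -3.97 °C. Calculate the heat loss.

Q = 857 W

Q = kA·ΔT/L = 0.172 × 26.7 × |21.4 °C − -3.97 °C| / 0.136 = 857 W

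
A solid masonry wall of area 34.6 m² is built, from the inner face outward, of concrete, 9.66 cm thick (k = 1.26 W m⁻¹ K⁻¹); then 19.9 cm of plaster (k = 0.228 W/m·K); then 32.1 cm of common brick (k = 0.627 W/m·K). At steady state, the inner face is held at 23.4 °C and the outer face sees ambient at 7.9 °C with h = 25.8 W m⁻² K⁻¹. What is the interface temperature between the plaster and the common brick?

Resistance network (inner→outer):
  R_concrete = L/(kA) = 0.0966/(1.26·34.6) = 0.002216 K/W
  R_plaster = L/(kA) = 0.199/(0.228·34.6) = 0.02523 K/W
  R_common brick = L/(kA) = 0.321/(0.627·34.6) = 0.01480 K/W
  R_conv,out = 1/(hA) = 1/(25.8·34.6) = 0.001120 K/W
ΣR = 0.002216 + 0.02523 + 0.01480 + 0.001120 = 0.04337 K/W
Q = ΔT/ΣR = (23.4 °C − 7.9 °C)/0.04337 = 357.4 W
From the inner boundary to the plaster/common brick interface, ΣR_partial = 0.02745 K/W.
T_interface = T_in − Q·ΣR_partial = 23.4 °C − (357.4)(0.02745) = 13.6 °C

T = 13.6 °C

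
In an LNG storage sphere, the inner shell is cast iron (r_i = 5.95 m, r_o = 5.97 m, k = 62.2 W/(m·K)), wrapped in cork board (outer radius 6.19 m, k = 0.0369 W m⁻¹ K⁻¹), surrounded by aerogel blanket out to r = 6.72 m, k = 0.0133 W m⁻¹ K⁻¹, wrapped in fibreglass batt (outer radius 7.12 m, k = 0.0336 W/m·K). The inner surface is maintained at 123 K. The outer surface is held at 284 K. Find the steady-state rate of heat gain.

Series thermal resistances, inner to outer:
  R_cast iron = (1/5.95 − 1/5.97)/(4πk) = 5.630×10^-4/(4π·62.2) = 7.203×10^-7 K/W
  R_cork board = (1/5.97 − 1/6.19)/(4πk) = 0.005953/(4π·0.0369) = 0.01284 K/W
  R_aerogel blanket = (1/6.19 − 1/6.72)/(4πk) = 0.01274/(4π·0.0133) = 0.07624 K/W
  R_fibreglass batt = (1/6.72 − 1/7.12)/(4πk) = 0.008360/(4π·0.0336) = 0.01980 K/W
ΣR = 7.203×10^-7 + 0.01284 + 0.07624 + 0.01980 = 0.1089 K/W
Q = ΔT/ΣR = (123 K − 284 K)/0.1089 = -1480 W
(Negative Q ⇒ heat flows inward; heat gain = 1480 W.)

Q = 1480 W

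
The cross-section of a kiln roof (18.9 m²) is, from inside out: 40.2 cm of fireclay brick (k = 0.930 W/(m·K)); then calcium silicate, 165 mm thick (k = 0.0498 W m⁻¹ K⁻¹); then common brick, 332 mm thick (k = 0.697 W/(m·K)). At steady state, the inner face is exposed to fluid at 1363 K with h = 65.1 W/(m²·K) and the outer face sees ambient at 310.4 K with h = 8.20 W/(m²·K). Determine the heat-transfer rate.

Resistance network (inner→outer):
  R_conv,in = 1/(hA) = 1/(65.1·18.9) = 8.128×10^-4 K/W
  R_fireclay brick = L/(kA) = 0.402/(0.930·18.9) = 0.02287 K/W
  R_calcium silicate = L/(kA) = 0.165/(0.0498·18.9) = 0.1753 K/W
  R_common brick = L/(kA) = 0.332/(0.697·18.9) = 0.02520 K/W
  R_conv,out = 1/(hA) = 1/(8.20·18.9) = 0.006452 K/W
ΣR = 8.128×10^-4 + 0.02287 + 0.1753 + 0.02520 + 0.006452 = 0.2306 K/W
Q = ΔT/ΣR = (1363 K − 310.4 K)/0.2306 = 4560 W

Q = 4.56 kW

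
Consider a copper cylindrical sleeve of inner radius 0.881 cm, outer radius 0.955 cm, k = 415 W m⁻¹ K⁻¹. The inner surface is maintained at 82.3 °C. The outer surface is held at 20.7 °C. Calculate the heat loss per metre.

Q' = 1990 kW/m

Q' = 2πk·ΔT/ln(r₂/r₁) = 2π × 415 × 61.6 / ln(0.00955/0.00881) = 1.99×10^6 W/m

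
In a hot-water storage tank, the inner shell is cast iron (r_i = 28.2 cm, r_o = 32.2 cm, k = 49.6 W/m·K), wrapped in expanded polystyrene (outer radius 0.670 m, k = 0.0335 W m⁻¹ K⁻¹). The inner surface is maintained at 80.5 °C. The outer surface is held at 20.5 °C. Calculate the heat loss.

Q = 15.7 W

Series thermal resistances, inner to outer:
  R_cast iron = (1/0.282 − 1/0.322)/(4πk) = 0.4405/(4π·49.6) = 7.067×10^-4 K/W
  R_expanded polystyrene = (1/0.322 − 1/0.670)/(4πk) = 1.613/(4π·0.0335) = 3.832 K/W
ΣR = 7.067×10^-4 + 3.832 = 3.833 K/W
Q = ΔT/ΣR = (80.5 °C − 20.5 °C)/3.833 = 15.7 W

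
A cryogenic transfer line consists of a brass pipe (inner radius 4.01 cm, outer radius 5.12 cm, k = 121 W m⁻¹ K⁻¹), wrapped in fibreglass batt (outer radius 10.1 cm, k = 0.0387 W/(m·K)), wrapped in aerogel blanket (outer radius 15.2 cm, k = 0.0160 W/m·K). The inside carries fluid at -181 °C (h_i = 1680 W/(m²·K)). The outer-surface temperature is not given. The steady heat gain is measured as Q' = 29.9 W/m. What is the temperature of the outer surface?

Series resistances:
  R'_conv,in = 1/(2πr h) = 1/(2π·0.0401·1680) = 0.002362 m·K/W
  R'_brass = ln(0.0512/0.0401)/(2πk) = 0.2444/(2π·121) = 3.214×10^-4 m·K/W
  R'_fibreglass batt = ln(0.101/0.0512)/(2πk) = 0.6794/(2π·0.0387) = 2.794 m·K/W
  R'_aerogel blanket = ln(0.152/0.101)/(2πk) = 0.4088/(2π·0.0160) = 4.066 m·K/W
ΣR = 6.863 m·K/W
ΔT = Q'·ΣR = 29.9 × 6.863 = 205.2 K
Heat flows inward, so T_out = T_in + ΔT = -181 + 205.2 = 24.2 °C

T_out = 24.2 °C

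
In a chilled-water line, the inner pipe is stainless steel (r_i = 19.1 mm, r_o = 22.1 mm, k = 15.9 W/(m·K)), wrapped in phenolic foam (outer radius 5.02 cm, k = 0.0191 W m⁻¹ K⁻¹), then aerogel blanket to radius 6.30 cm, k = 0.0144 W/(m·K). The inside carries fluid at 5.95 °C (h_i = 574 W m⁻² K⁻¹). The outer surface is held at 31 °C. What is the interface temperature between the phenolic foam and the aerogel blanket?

T = 24.3 °C

Resistance network (inner→outer):
  R'_conv,in = 1/(2πr h) = 1/(2π·0.0191·574) = 0.01452 m·K/W
  R'_stainless steel = ln(0.0221/0.0191)/(2πk) = 0.1459/(2π·15.9) = 0.001460 m·K/W
  R'_phenolic foam = ln(0.0502/0.0221)/(2πk) = 0.8204/(2π·0.0191) = 6.836 m·K/W
  R'_aerogel blanket = ln(0.0630/0.0502)/(2πk) = 0.2271/(2π·0.0144) = 2.510 m·K/W
ΣR = 0.01452 + 0.001460 + 6.836 + 2.510 = 9.362 m·K/W
Q' = ΔT/ΣR = (5.95 °C − 31 °C)/9.362 = -2.676 W/m
From the inner boundary to the phenolic foam/aerogel blanket interface, ΣR_partial = 6.852 m·K/W.
T_interface = T_in − Q'·ΣR_partial = 5.95 °C − (-2.676)(6.852) = 24.3 °C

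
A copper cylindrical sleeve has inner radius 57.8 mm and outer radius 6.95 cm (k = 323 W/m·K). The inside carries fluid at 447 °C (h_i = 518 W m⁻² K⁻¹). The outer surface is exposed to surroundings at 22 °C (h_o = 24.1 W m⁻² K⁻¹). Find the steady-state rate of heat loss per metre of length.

Q' = 4.23 kW/m

Treat each layer as a resistance in series:
  R'_conv,in = 1/(2πr h) = 1/(2π·0.0578·518) = 0.005316 m·K/W
  R'_copper = ln(0.0695/0.0578)/(2πk) = 0.1843/(2π·323) = 9.083×10^-5 m·K/W
  R'_conv,out = 1/(2πr h) = 1/(2π·0.0695·24.1) = 0.09502 m·K/W
ΣR = 0.005316 + 9.083×10^-5 + 0.09502 = 0.1004 m·K/W
Q' = ΔT/ΣR = (447 °C − 22 °C)/0.1004 = 4230 W/m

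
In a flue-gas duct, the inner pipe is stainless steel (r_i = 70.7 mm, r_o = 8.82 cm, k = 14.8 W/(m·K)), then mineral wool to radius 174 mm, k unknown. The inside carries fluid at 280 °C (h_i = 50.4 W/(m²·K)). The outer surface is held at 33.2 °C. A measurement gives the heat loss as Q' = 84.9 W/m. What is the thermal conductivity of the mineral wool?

k = 0.0378 W/m·K

ΣR = ΔT/Q' = |280 − 33.2|/84.9 = 2.907 m·K/W
Known resistances:
  R'_conv,in = 1/(2πr h) = 1/(2π·0.0707·50.4) = 0.04467 m·K/W
  R'_stainless steel = ln(0.0882/0.0707)/(2πk) = 0.2212/(2π·14.8) = 0.002378 m·K/W
R_mineral wool = ΣR − ΣR_known = 2.907 − 0.04705 = 2.860 m·K/W
ln(r₂/r₁)/(2πk) = 2.860 ⇒ k = 0.6794/(2π·2.860) = 0.0378 W/m·K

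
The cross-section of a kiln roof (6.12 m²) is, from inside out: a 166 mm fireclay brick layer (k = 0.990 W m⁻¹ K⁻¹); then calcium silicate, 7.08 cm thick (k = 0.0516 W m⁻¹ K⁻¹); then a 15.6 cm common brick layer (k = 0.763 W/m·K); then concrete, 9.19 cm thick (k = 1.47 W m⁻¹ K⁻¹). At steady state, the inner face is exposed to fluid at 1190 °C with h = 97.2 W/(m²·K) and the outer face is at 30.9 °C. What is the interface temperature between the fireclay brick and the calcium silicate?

Resistance network (inner→outer):
  R_conv,in = 1/(hA) = 1/(97.2·6.12) = 0.001681 K/W
  R_fireclay brick = L/(kA) = 0.166/(0.990·6.12) = 0.02740 K/W
  R_calcium silicate = L/(kA) = 0.0708/(0.0516·6.12) = 0.2242 K/W
  R_common brick = L/(kA) = 0.156/(0.763·6.12) = 0.03341 K/W
  R_concrete = L/(kA) = 0.0919/(1.47·6.12) = 0.01022 K/W
ΣR = 0.001681 + 0.02740 + 0.2242 + 0.03341 + 0.01022 = 0.2969 K/W
Q = ΔT/ΣR = (1190 °C − 30.9 °C)/0.2969 = 3904 W
From the inner boundary to the fireclay brick/calcium silicate interface, ΣR_partial = 0.02908 K/W.
T_interface = T_in − Q·ΣR_partial = 1190 °C − (3904)(0.02908) = 1076 °C

T = 1076 °C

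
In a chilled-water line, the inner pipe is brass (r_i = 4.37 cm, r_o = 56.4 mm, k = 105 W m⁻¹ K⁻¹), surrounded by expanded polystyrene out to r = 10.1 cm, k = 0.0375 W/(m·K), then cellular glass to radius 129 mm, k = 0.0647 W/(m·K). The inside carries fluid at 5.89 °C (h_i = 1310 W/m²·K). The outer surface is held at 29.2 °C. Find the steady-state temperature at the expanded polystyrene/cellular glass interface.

Series thermal resistances, inner to outer:
  R'_conv,in = 1/(2πr h) = 1/(2π·0.0437·1310) = 0.002780 m·K/W
  R'_brass = ln(0.0564/0.0437)/(2πk) = 0.2551/(2π·105) = 3.867×10^-4 m·K/W
  R'_expanded polystyrene = ln(0.101/0.0564)/(2πk) = 0.5827/(2π·0.0375) = 2.473 m·K/W
  R'_cellular glass = ln(0.129/0.101)/(2πk) = 0.2447/(2π·0.0647) = 0.6019 m·K/W
ΣR = 0.002780 + 3.867×10^-4 + 2.473 + 0.6019 = 3.078 m·K/W
Q' = ΔT/ΣR = (5.89 °C − 29.2 °C)/3.078 = -7.573 W/m
From the inner boundary to the expanded polystyrene/cellular glass interface, ΣR_partial = 2.476 m·K/W.
T_interface = T_in − Q'·ΣR_partial = 5.89 °C − (-7.573)(2.476) = 24.6 °C

T = 24.6 °C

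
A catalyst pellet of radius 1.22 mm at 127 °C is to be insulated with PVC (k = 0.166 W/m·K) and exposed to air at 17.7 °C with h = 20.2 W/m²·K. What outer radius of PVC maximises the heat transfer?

For a sphere, r_cr = 2k_ins/h = 2·0.166/20.2 = 0.0164 m = 1.64 cm

r_cr = 1.64 cm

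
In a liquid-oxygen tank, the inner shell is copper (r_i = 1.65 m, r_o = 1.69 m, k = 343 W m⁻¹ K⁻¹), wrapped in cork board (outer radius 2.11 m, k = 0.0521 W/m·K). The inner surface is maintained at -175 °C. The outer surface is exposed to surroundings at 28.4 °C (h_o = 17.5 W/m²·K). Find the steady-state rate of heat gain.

Q = 1120 W

Treat each layer as a resistance in series:
  R_copper = (1/1.65 − 1/1.69)/(4πk) = 0.01434/(4π·343) = 3.328×10^-6 K/W
  R_cork board = (1/1.69 − 1/2.11)/(4πk) = 0.1178/(4π·0.0521) = 0.1799 K/W
  R_conv,out = 1/(4πr²h) = 1/(4π·2.11²·17.5) = 0.001021 K/W
ΣR = 3.328×10^-6 + 0.1799 + 0.001021 = 0.1809 K/W
Q = ΔT/ΣR = (-175 °C − 28.4 °C)/0.1809 = -1120 W
(Negative Q ⇒ heat flows inward; heat gain = 1120 W.)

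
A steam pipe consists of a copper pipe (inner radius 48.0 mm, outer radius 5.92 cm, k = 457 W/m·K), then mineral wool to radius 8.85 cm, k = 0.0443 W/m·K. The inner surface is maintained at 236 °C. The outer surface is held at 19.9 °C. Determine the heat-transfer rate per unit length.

Series thermal resistances, inner to outer:
  R'_copper = ln(0.0592/0.0480)/(2πk) = 0.2097/(2π·457) = 7.304×10^-5 m·K/W
  R'_mineral wool = ln(0.0885/0.0592)/(2πk) = 0.4021/(2π·0.0443) = 1.445 m·K/W
ΣR = 7.304×10^-5 + 1.445 = 1.445 m·K/W
Q' = ΔT/ΣR = (236 °C − 19.9 °C)/1.445 = 150 W/m

Q' = 150 W/m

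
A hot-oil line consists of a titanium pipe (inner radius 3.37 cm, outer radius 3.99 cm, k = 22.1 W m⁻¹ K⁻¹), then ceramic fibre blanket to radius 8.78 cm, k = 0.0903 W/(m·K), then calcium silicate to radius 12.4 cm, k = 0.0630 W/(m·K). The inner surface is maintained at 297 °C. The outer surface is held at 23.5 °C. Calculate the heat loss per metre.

Q' = 121 W/m

Treat each layer as a resistance in series:
  R'_titanium = ln(0.0399/0.0337)/(2πk) = 0.1689/(2π·22.1) = 0.001216 m·K/W
  R'_ceramic fibre blanket = ln(0.0878/0.0399)/(2πk) = 0.7887/(2π·0.0903) = 1.390 m·K/W
  R'_calcium silicate = ln(0.124/0.0878)/(2πk) = 0.3452/(2π·0.0630) = 0.8721 m·K/W
ΣR = 0.001216 + 1.390 + 0.8721 = 2.263 m·K/W
Q' = ΔT/ΣR = (297 °C − 23.5 °C)/2.263 = 121 W/m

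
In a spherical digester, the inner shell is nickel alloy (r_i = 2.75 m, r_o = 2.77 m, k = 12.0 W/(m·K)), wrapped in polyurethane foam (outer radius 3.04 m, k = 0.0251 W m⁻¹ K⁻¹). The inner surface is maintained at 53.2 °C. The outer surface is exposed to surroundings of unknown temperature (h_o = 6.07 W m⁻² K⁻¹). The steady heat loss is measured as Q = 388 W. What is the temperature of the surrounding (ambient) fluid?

Sum the resistances:
  R_nickel alloy = (1/2.75 − 1/2.77)/(4πk) = 0.002626/(4π·12.0) = 1.741×10^-5 K/W
  R_polyurethane foam = (1/2.77 − 1/3.04)/(4πk) = 0.03206/(4π·0.0251) = 0.1017 K/W
  R_conv,out = 1/(4πr²h) = 1/(4π·3.04²·6.07) = 0.001419 K/W
ΣR = 0.1031 K/W
ΔT = Q·ΣR = 388 × 0.1031 = 40.00 K
Heat flows outward, so T_out = T_in − ΔT = 53.2 − 40.00 = 13.2 °C

T_out = 13.2 °C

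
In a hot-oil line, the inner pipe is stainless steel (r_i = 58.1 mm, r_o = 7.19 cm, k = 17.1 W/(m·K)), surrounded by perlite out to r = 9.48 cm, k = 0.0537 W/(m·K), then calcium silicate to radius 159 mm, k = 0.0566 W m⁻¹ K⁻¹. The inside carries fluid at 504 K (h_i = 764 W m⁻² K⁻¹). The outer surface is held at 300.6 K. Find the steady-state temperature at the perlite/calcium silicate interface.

Treat each layer as a resistance in series:
  R'_conv,in = 1/(2πr h) = 1/(2π·0.0581·764) = 0.003586 m·K/W
  R'_stainless steel = ln(0.0719/0.0581)/(2πk) = 0.2131/(2π·17.1) = 0.001983 m·K/W
  R'_perlite = ln(0.0948/0.0719)/(2πk) = 0.2765/(2π·0.0537) = 0.8195 m·K/W
  R'_calcium silicate = ln(0.159/0.0948)/(2πk) = 0.5171/(2π·0.0566) = 1.454 m·K/W
ΣR = 0.003586 + 0.001983 + 0.8195 + 1.454 = 2.279 m·K/W
Q' = ΔT/ΣR = (504 K − 300.6 K)/2.279 = 89.25 W/m
From the inner boundary to the perlite/calcium silicate interface, ΣR_partial = 0.8251 m·K/W.
T_interface = T_in − Q'·ΣR_partial = 504 K − (89.25)(0.8251) = 430 K

T = 430 K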